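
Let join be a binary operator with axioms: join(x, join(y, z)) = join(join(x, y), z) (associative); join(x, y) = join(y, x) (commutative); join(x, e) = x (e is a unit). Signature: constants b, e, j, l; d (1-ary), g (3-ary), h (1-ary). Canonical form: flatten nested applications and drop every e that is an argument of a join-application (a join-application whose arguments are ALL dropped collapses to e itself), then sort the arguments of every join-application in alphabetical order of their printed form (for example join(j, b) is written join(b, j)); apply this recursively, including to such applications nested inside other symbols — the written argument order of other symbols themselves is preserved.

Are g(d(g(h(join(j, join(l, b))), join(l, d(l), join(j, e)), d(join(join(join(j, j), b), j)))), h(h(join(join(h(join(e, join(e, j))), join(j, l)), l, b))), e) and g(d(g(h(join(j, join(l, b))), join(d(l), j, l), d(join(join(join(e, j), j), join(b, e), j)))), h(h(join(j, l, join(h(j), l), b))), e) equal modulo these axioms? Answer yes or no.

Answer: yes — both canonical forms are g(d(g(h(join(b, j, l)), join(d(l), j, l), d(join(b, j, j, j)))), h(h(join(b, h(j), j, l, l))), e)

Derivation:
Left:  g(d(g(h(join(j, join(l, b))), join(l, d(l), join(j, e)), d(join(join(join(j, j), b), j)))), h(h(join(join(h(join(e, join(e, j))), join(j, l)), l, b))), e)
  Focus inside:  join(join(h(join(e, join(e, j))), join(j, l)), l, b)
  Flatten:  join(h(join(e, join(e, j))), j, l, l, b)
  Canonicalize subterm:  h(join(e, join(e, j)))  →  h(j)
  Order the arguments:  join(b, h(j), j, l, l)
  Reassemble:  g(d(g(h(join(b, j, l)), join(d(l), j, l), d(join(b, j, j, j)))), h(h(join(b, h(j), j, l, l))), e)
Right:  g(d(g(h(join(j, join(l, b))), join(d(l), j, l), d(join(join(join(e, j), j), join(b, e), j)))), h(h(join(j, l, join(h(j), l), b))), e)
  Focus inside:  join(join(join(e, j), j), join(b, e), j)
  Un-nest:  join(e, j, j, b, e, j)
  Unit:  drop e (×2)
  Sort arguments:  join(b, j, j, j)
  Reassemble:  g(d(g(h(join(b, j, l)), join(d(l), j, l), d(join(b, j, j, j)))), h(h(join(b, h(j), j, l, l))), e)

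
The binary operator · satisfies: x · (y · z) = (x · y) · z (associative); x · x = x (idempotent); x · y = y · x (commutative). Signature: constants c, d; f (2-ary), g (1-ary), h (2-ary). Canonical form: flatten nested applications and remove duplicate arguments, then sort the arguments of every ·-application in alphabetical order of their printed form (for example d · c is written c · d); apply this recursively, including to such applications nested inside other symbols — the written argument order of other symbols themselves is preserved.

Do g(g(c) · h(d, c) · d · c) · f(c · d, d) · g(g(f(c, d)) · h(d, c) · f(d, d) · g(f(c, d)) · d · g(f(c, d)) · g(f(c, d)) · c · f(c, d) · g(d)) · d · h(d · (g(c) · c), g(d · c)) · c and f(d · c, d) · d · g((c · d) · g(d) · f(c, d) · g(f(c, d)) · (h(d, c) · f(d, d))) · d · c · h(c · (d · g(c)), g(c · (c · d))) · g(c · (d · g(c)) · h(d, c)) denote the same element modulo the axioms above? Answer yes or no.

Left:  g(g(c) · h(d, c) · d · c) · f(c · d, d) · g(g(f(c, d)) · h(d, c) · f(d, d) · g(f(c, d)) · d · g(f(c, d)) · g(f(c, d)) · c · f(c, d) · g(d)) · d · h(d · (g(c) · c), g(d · c)) · c
  Canonicalize subterm:  g(g(c) · h(d, c) · d · c)  →  g(c · d · g(c) · h(d, c))
  Simplify inside:  g(g(f(c, d)) · h(d, c) · f(d, d) · g(f(c, d)) · d · g(f(c, d)) · g(f(c, d)) · c · f(c, d) · g(d))  →  g(c · d · f(c, d) · f(d, d) · g(d) · g(f(c, d)) · h(d, c))
  Inside:  h(d · (g(c) · c), g(d · c))  →  h(c · d · g(c), g(c · d))
  Order the arguments:  c · d · f(c · d, d) · g(c · d · f(c, d) · f(d, d) · g(d) · g(f(c, d)) · h(d, c)) · g(c · d · g(c) · h(d, c)) · h(c · d · g(c), g(c · d))
Right:  f(d · c, d) · d · g((c · d) · g(d) · f(c, d) · g(f(c, d)) · (h(d, c) · f(d, d))) · d · c · h(c · (d · g(c)), g(c · (c · d))) · g(c · (d · g(c)) · h(d, c))
  Canonicalize subterm:  f(d · c, d)  →  f(c · d, d)
  Inside:  g((c · d) · g(d) · f(c, d) · g(f(c, d)) · (h(d, c) · f(d, d)))  →  g(c · d · f(c, d) · f(d, d) · g(d) · g(f(c, d)) · h(d, c))
  Simplify inside:  h(c · (d · g(c)), g(c · (c · d)))  →  h(c · d · g(c), g(c · d))
  Deduplicate:  drop duplicate d
  Order the arguments:  c · d · f(c · d, d) · g(c · d · f(c, d) · f(d, d) · g(d) · g(f(c, d)) · h(d, c)) · g(c · d · g(c) · h(d, c)) · h(c · d · g(c), g(c · d))

Answer: yes — both canonical forms are c · d · f(c · d, d) · g(c · d · f(c, d) · f(d, d) · g(d) · g(f(c, d)) · h(d, c)) · g(c · d · g(c) · h(d, c)) · h(c · d · g(c), g(c · d))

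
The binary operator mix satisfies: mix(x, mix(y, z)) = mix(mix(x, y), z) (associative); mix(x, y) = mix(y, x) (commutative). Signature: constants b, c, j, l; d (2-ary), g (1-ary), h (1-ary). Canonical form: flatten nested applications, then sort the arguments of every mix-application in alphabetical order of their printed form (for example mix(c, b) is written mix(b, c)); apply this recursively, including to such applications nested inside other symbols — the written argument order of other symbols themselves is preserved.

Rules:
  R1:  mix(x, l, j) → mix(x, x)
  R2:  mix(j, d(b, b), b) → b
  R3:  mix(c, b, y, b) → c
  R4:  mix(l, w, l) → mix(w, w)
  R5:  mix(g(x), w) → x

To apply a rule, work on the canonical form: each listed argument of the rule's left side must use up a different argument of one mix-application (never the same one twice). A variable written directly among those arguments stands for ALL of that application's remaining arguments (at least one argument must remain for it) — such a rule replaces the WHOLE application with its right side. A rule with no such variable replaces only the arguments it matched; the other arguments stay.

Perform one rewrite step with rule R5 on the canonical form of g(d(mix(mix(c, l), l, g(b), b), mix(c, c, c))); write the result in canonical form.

Answer: g(d(b, mix(c, c, c)))

Derivation:
Canonical form:  g(d(mix(b, c, g(b), l, l), mix(c, c, c)))
R5 matches:  uses g(b);  w := mix(b, c, l, l), x := b
Every leftover argument binds to the variable; the entire application is replaced.
New term:  g(d(b, mix(c, c, c)))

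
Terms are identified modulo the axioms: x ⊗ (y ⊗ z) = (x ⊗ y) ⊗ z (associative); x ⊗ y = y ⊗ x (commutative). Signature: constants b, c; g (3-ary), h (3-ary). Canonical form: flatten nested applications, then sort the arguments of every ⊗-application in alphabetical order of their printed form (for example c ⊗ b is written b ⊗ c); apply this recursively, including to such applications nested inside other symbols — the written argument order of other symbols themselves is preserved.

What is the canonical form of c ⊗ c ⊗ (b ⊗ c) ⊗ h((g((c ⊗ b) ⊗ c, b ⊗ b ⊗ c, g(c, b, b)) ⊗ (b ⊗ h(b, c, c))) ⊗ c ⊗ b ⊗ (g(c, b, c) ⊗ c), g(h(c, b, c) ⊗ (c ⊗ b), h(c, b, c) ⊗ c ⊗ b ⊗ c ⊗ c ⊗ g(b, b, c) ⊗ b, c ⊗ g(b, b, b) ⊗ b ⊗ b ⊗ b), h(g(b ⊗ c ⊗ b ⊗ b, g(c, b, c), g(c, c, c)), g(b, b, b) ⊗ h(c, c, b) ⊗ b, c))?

Un-nest:  c ⊗ c ⊗ b ⊗ c ⊗ h((g((c ⊗ b) ⊗ c, b ⊗ b ⊗ c, g(c, b, b)) ⊗ (b ⊗ h(b, c, c))) ⊗ c ⊗ b ⊗ (g(c, b, c) ⊗ c), g(h(c, b, c) ⊗ (c ⊗ b), h(c, b, c) ⊗ c ⊗ b ⊗ c ⊗ c ⊗ g(b, b, c) ⊗ b, c ⊗ g(b, b, b) ⊗ b ⊗ b ⊗ b), h(g(b ⊗ c ⊗ b ⊗ b, g(c, b, c), g(c, c, c)), g(b, b, b) ⊗ h(c, c, b) ⊗ b, c))
Inside:  h((g((c ⊗ b) ⊗ c, b ⊗ b ⊗ c, g(c, b, b)) ⊗ (b ⊗ h(b, c, c))) ⊗ c ⊗ b ⊗ (g(c, b, c) ⊗ c), g(h(c, b, c) ⊗ (c ⊗ b), h(c, b, c) ⊗ c ⊗ b ⊗ c ⊗ c ⊗ g(b, b, c) ⊗ b, c ⊗ g(b, b, b) ⊗ b ⊗ b ⊗ b), h(g(b ⊗ c ⊗ b ⊗ b, g(c, b, c), g(c, c, c)), g(b, b, b) ⊗ h(c, c, b) ⊗ b, c))  →  h(b ⊗ b ⊗ c ⊗ c ⊗ g(b ⊗ c ⊗ c, b ⊗ b ⊗ c, g(c, b, b)) ⊗ g(c, b, c) ⊗ h(b, c, c), g(b ⊗ c ⊗ h(c, b, c), b ⊗ b ⊗ c ⊗ c ⊗ c ⊗ g(b, b, c) ⊗ h(c, b, c), b ⊗ b ⊗ b ⊗ c ⊗ g(b, b, b)), h(g(b ⊗ b ⊗ b ⊗ c, g(c, b, c), g(c, c, c)), b ⊗ g(b, b, b) ⊗ h(c, c, b), c))
Sort arguments:  b ⊗ c ⊗ c ⊗ c ⊗ h(b ⊗ b ⊗ c ⊗ c ⊗ g(b ⊗ c ⊗ c, b ⊗ b ⊗ c, g(c, b, b)) ⊗ g(c, b, c) ⊗ h(b, c, c), g(b ⊗ c ⊗ h(c, b, c), b ⊗ b ⊗ c ⊗ c ⊗ c ⊗ g(b, b, c) ⊗ h(c, b, c), b ⊗ b ⊗ b ⊗ c ⊗ g(b, b, b)), h(g(b ⊗ b ⊗ b ⊗ c, g(c, b, c), g(c, c, c)), b ⊗ g(b, b, b) ⊗ h(c, c, b), c))

Answer: b ⊗ c ⊗ c ⊗ c ⊗ h(b ⊗ b ⊗ c ⊗ c ⊗ g(b ⊗ c ⊗ c, b ⊗ b ⊗ c, g(c, b, b)) ⊗ g(c, b, c) ⊗ h(b, c, c), g(b ⊗ c ⊗ h(c, b, c), b ⊗ b ⊗ c ⊗ c ⊗ c ⊗ g(b, b, c) ⊗ h(c, b, c), b ⊗ b ⊗ b ⊗ c ⊗ g(b, b, b)), h(g(b ⊗ b ⊗ b ⊗ c, g(c, b, c), g(c, c, c)), b ⊗ g(b, b, b) ⊗ h(c, c, b), c))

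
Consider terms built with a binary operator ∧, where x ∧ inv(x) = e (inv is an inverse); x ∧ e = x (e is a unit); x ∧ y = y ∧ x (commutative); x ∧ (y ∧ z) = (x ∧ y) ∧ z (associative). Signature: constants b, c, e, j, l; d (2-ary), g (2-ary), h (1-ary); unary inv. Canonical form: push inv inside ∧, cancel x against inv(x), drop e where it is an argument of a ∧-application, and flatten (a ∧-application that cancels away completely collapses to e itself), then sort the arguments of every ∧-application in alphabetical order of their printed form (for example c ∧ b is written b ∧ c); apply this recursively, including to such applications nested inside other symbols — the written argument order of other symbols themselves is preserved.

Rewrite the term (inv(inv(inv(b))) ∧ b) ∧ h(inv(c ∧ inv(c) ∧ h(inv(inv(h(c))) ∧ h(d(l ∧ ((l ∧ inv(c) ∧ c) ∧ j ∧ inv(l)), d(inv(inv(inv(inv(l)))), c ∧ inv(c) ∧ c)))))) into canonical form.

Push inv inside:  distribute inv over ∧ and collapse double inv
Cancel:  b cancels
Collect terms:  h(inv(h(h(c) ∧ h(d(j ∧ l, d(l, c))))))

Answer: h(inv(h(h(c) ∧ h(d(j ∧ l, d(l, c))))))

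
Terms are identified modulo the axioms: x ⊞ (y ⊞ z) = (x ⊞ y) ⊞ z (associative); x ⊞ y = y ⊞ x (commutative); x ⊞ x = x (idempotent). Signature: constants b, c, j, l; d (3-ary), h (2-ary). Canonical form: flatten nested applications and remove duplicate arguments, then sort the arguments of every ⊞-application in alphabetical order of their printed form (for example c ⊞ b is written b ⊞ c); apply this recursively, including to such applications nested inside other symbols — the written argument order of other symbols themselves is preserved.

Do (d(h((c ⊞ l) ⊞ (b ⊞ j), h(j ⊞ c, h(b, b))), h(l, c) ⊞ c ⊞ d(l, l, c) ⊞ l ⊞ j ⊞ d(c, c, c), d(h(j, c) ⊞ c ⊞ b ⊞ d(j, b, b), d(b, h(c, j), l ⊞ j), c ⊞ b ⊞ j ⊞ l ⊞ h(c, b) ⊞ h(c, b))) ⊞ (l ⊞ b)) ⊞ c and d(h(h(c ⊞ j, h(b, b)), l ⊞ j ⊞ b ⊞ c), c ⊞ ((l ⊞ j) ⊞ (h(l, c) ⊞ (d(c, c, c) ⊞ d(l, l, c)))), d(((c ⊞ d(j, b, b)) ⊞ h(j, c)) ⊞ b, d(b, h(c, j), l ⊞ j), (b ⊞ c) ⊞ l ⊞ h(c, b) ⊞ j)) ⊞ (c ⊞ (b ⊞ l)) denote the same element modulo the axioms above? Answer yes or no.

Answer: no — b ⊞ c ⊞ d(h(b ⊞ c ⊞ j ⊞ l, h(c ⊞ j, h(b, b))), c ⊞ d(c, c, c) ⊞ d(l, l, c) ⊞ h(l, c) ⊞ j ⊞ l, d(b ⊞ c ⊞ d(j, b, b) ⊞ h(j, c), d(b, h(c, j), j ⊞ l), b ⊞ c ⊞ h(c, b) ⊞ j ⊞ l)) ⊞ l vs b ⊞ c ⊞ d(h(h(c ⊞ j, h(b, b)), b ⊞ c ⊞ j ⊞ l), c ⊞ d(c, c, c) ⊞ d(l, l, c) ⊞ h(l, c) ⊞ j ⊞ l, d(b ⊞ c ⊞ d(j, b, b) ⊞ h(j, c), d(b, h(c, j), j ⊞ l), b ⊞ c ⊞ h(c, b) ⊞ j ⊞ l)) ⊞ l

Derivation:
Left:  (d(h((c ⊞ l) ⊞ (b ⊞ j), h(j ⊞ c, h(b, b))), h(l, c) ⊞ c ⊞ d(l, l, c) ⊞ l ⊞ j ⊞ d(c, c, c), d(h(j, c) ⊞ c ⊞ b ⊞ d(j, b, b), d(b, h(c, j), l ⊞ j), c ⊞ b ⊞ j ⊞ l ⊞ h(c, b) ⊞ h(c, b))) ⊞ (l ⊞ b)) ⊞ c
  Un-nest:  d(h((c ⊞ l) ⊞ (b ⊞ j), h(j ⊞ c, h(b, b))), h(l, c) ⊞ c ⊞ d(l, l, c) ⊞ l ⊞ j ⊞ d(c, c, c), d(h(j, c) ⊞ c ⊞ b ⊞ d(j, b, b), d(b, h(c, j), l ⊞ j), c ⊞ b ⊞ j ⊞ l ⊞ h(c, b) ⊞ h(c, b))) ⊞ l ⊞ b ⊞ c
  Simplify inside:  d(h((c ⊞ l) ⊞ (b ⊞ j), h(j ⊞ c, h(b, b))), h(l, c) ⊞ c ⊞ d(l, l, c) ⊞ l ⊞ j ⊞ d(c, c, c), d(h(j, c) ⊞ c ⊞ b ⊞ d(j, b, b), d(b, h(c, j), l ⊞ j), c ⊞ b ⊞ j ⊞ l ⊞ h(c, b) ⊞ h(c, b)))  →  d(h(b ⊞ c ⊞ j ⊞ l, h(c ⊞ j, h(b, b))), c ⊞ d(c, c, c) ⊞ d(l, l, c) ⊞ h(l, c) ⊞ j ⊞ l, d(b ⊞ c ⊞ d(j, b, b) ⊞ h(j, c), d(b, h(c, j), j ⊞ l), b ⊞ c ⊞ h(c, b) ⊞ j ⊞ l))
  Order the arguments:  b ⊞ c ⊞ d(h(b ⊞ c ⊞ j ⊞ l, h(c ⊞ j, h(b, b))), c ⊞ d(c, c, c) ⊞ d(l, l, c) ⊞ h(l, c) ⊞ j ⊞ l, d(b ⊞ c ⊞ d(j, b, b) ⊞ h(j, c), d(b, h(c, j), j ⊞ l), b ⊞ c ⊞ h(c, b) ⊞ j ⊞ l)) ⊞ l
Right:  d(h(h(c ⊞ j, h(b, b)), l ⊞ j ⊞ b ⊞ c), c ⊞ ((l ⊞ j) ⊞ (h(l, c) ⊞ (d(c, c, c) ⊞ d(l, l, c)))), d(((c ⊞ d(j, b, b)) ⊞ h(j, c)) ⊞ b, d(b, h(c, j), l ⊞ j), (b ⊞ c) ⊞ l ⊞ h(c, b) ⊞ j)) ⊞ (c ⊞ (b ⊞ l))
  Merge nested applications:  d(h(h(c ⊞ j, h(b, b)), l ⊞ j ⊞ b ⊞ c), c ⊞ ((l ⊞ j) ⊞ (h(l, c) ⊞ (d(c, c, c) ⊞ d(l, l, c)))), d(((c ⊞ d(j, b, b)) ⊞ h(j, c)) ⊞ b, d(b, h(c, j), l ⊞ j), (b ⊞ c) ⊞ l ⊞ h(c, b) ⊞ j)) ⊞ c ⊞ b ⊞ l
  Canonicalize subterm:  d(h(h(c ⊞ j, h(b, b)), l ⊞ j ⊞ b ⊞ c), c ⊞ ((l ⊞ j) ⊞ (h(l, c) ⊞ (d(c, c, c) ⊞ d(l, l, c)))), d(((c ⊞ d(j, b, b)) ⊞ h(j, c)) ⊞ b, d(b, h(c, j), l ⊞ j), (b ⊞ c) ⊞ l ⊞ h(c, b) ⊞ j))  →  d(h(h(c ⊞ j, h(b, b)), b ⊞ c ⊞ j ⊞ l), c ⊞ d(c, c, c) ⊞ d(l, l, c) ⊞ h(l, c) ⊞ j ⊞ l, d(b ⊞ c ⊞ d(j, b, b) ⊞ h(j, c), d(b, h(c, j), j ⊞ l), b ⊞ c ⊞ h(c, b) ⊞ j ⊞ l))
  Sort arguments:  b ⊞ c ⊞ d(h(h(c ⊞ j, h(b, b)), b ⊞ c ⊞ j ⊞ l), c ⊞ d(c, c, c) ⊞ d(l, l, c) ⊞ h(l, c) ⊞ j ⊞ l, d(b ⊞ c ⊞ d(j, b, b) ⊞ h(j, c), d(b, h(c, j), j ⊞ l), b ⊞ c ⊞ h(c, b) ⊞ j ⊞ l)) ⊞ l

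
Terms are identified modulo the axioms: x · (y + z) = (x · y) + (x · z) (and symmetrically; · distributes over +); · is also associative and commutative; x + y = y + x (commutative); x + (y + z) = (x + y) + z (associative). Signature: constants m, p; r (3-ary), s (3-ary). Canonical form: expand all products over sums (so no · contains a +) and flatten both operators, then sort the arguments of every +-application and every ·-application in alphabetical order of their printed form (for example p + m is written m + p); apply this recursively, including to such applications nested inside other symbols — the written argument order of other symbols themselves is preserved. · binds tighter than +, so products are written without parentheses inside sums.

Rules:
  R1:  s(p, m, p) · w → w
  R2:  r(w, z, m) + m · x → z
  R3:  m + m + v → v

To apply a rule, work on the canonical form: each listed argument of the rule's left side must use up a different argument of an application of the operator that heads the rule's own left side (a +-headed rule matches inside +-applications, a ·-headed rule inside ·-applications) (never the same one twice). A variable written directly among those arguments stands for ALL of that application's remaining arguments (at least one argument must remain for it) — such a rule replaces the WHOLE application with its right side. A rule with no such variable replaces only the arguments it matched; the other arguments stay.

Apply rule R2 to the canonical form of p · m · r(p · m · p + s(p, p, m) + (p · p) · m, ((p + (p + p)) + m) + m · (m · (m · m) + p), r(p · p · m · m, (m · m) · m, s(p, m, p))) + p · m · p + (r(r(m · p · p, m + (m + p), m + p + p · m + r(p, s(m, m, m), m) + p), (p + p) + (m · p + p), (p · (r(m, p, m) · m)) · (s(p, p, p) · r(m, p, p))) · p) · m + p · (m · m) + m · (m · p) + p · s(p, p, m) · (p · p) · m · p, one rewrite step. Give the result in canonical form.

Answer: m · m · p + m · m · p + m · p · p + m · p · p · p · p · s(p, p, m) + m · p · r(m · p · p + m · p · p + s(p, p, m), m + m · m · m · m + m · p + p + p + p, r(m · m · p · p, m · m · m, s(p, m, p))) + m · p · r(r(m · p · p, m + m + p, m + p + p + s(m, m, m)), m · p + p + p + p, m · p · r(m, p, m) · r(m, p, p) · s(p, p, p))

Derivation:
Canonical form:  m · m · p + m · m · p + m · p · p + m · p · p · p · p · s(p, p, m) + m · p · r(m · p · p + m · p · p + s(p, p, m), m + m · m · m · m + m · p + p + p + p, r(m · m · p · p, m · m · m, s(p, m, p))) + m · p · r(r(m · p · p, m + m + p, m + m · p + p + p + r(p, s(m, m, m), m)), m · p + p + p + p, m · p · r(m, p, m) · r(m, p, p) · s(p, p, p))
R2 matches:  uses m · p, r(p, s(m, m, m), m);  w := p, x := p, z := s(m, m, m)
Giving:  m · m · p + m · m · p + m · p · p + m · p · p · p · p · s(p, p, m) + m · p · r(m · p · p + m · p · p + s(p, p, m), m + m · m · m · m + m · p + p + p + p, r(m · m · p · p, m · m · m, s(p, m, p))) + m · p · r(r(m · p · p, m + m + p, m + p + p + s(m, m, m)), m · p + p + p + p, m · p · r(m, p, m) · r(m, p, p) · s(p, p, p))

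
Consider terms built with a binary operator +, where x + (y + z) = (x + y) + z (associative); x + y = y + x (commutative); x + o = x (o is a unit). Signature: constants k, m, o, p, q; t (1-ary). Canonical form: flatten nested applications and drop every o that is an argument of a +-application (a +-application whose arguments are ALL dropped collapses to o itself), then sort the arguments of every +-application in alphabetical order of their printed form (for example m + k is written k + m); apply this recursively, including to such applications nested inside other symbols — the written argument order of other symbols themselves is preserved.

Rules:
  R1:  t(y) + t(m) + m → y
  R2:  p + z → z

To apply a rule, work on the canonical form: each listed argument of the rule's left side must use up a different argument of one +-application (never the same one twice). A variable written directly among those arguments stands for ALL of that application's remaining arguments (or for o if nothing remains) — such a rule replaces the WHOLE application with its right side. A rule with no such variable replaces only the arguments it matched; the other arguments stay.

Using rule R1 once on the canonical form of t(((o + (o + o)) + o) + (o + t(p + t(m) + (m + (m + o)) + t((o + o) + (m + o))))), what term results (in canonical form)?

Canonical form:  t(t(m + m + p + t(m) + t(m)))
Match R1:  consume m, t(m), t(m);  y := m
Giving:  t(t(m + m + p))

Answer: t(t(m + m + p))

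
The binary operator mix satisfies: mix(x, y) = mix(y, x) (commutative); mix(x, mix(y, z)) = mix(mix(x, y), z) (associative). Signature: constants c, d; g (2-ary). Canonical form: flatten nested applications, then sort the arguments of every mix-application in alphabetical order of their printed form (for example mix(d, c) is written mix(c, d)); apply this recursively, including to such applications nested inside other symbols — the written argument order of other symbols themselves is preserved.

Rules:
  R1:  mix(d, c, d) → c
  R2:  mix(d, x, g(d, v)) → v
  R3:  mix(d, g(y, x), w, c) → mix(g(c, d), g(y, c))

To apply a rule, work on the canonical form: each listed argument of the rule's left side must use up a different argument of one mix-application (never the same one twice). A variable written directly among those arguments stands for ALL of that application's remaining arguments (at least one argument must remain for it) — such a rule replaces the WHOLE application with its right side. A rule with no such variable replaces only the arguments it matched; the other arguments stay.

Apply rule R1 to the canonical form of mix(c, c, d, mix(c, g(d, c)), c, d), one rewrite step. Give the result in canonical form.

Answer: mix(c, c, c, c, g(d, c))

Derivation:
Canonical form:  mix(c, c, c, c, d, d, g(d, c))
R1 matches:  uses c, d, d
Giving:  mix(c, c, c, c, g(d, c))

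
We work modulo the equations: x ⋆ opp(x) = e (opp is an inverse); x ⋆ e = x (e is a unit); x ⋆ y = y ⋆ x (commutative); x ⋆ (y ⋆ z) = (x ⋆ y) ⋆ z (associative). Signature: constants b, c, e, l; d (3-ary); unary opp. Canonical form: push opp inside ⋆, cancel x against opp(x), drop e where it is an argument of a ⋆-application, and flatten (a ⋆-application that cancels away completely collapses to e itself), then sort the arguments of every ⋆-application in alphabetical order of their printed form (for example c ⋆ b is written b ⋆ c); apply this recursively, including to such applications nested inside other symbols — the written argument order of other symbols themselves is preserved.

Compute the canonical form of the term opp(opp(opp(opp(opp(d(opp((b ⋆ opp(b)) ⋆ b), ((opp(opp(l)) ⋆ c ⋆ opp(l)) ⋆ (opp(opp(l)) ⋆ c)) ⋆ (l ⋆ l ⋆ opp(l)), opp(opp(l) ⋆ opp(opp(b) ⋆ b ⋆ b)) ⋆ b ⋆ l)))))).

Answer: opp(d(opp(b), c ⋆ c ⋆ l ⋆ l, b ⋆ b ⋆ l ⋆ l))

Derivation:
Push opp inside:  distribute opp over ⋆ and collapse double opp
Collect:  opp(d(opp(b), c ⋆ c ⋆ l ⋆ l, b ⋆ b ⋆ l ⋆ l))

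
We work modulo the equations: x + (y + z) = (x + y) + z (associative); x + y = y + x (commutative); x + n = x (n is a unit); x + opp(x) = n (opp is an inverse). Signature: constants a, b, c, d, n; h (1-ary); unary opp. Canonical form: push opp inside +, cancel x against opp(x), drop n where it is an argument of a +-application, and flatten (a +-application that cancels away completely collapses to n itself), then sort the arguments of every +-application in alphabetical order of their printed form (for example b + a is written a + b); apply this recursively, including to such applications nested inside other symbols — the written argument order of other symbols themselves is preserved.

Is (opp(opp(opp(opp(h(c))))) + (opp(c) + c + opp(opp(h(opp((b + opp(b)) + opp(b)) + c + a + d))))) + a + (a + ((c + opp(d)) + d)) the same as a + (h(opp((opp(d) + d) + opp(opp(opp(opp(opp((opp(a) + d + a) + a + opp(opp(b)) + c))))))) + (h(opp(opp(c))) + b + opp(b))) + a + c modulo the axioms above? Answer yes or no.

Left:  (opp(opp(opp(opp(h(c))))) + (opp(c) + c + opp(opp(h(opp((b + opp(b)) + opp(b)) + c + a + d))))) + a + (a + ((c + opp(d)) + d))
  Push opp inside:  distribute opp over + and collapse double opp
  Inverses cancel:  d cancels
  Combine occurrences:  h(c) + c + h(a + b + c + d) + a + a
  Sort:  a + a + c + h(a + b + c + d) + h(c)
Right:  a + (h(opp((opp(d) + d) + opp(opp(opp(opp(opp((opp(a) + d + a) + a + opp(opp(b)) + c))))))) + (h(opp(opp(c))) + b + opp(b))) + a + c
  Push opp inside:  distribute opp over + and collapse double opp
  Cancel:  b cancels
  Collect terms:  a + a + h(a + b + c + d) + h(c) + c
  Sort:  a + a + c + h(a + b + c + d) + h(c)

Answer: yes — both canonical forms are a + a + c + h(a + b + c + d) + h(c)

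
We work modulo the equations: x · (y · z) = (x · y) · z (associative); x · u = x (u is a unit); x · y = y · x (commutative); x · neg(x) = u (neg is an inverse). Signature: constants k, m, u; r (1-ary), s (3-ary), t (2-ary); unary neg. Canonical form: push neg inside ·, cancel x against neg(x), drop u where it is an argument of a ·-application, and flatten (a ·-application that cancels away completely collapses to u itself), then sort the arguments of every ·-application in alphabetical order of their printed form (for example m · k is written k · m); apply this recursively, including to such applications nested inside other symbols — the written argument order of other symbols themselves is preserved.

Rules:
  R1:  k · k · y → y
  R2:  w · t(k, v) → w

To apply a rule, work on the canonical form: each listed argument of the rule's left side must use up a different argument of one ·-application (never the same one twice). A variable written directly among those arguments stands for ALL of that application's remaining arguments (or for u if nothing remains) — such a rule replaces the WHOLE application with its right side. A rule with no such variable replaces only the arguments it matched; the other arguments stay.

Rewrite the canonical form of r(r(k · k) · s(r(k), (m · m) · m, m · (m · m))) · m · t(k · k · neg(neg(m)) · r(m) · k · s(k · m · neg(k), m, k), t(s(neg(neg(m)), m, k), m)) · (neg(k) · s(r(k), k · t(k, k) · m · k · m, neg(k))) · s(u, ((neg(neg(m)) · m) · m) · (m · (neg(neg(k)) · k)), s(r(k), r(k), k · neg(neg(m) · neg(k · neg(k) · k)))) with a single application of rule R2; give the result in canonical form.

Answer: m · neg(k) · r(r(k · k) · s(r(k), m · m · m, m · m · m)) · s(r(k), k · k · m · m, neg(k)) · s(u, k · k · m · m · m · m, s(r(k), r(k), k · k · m)) · t(k · k · k · m · r(m) · s(m, m, k), t(s(m, m, k), m))

Derivation:
Canonical form:  m · neg(k) · r(r(k · k) · s(r(k), m · m · m, m · m · m)) · s(r(k), k · k · m · m · t(k, k), neg(k)) · s(u, k · k · m · m · m · m, s(r(k), r(k), k · k · m)) · t(k · k · k · m · r(m) · s(m, m, k), t(s(m, m, k), m))
Apply R2:  consuming t(k, k);  v := k, w := k · k · m · m
The variable takes the whole remainder — replace the entire application.
Giving:  m · neg(k) · r(r(k · k) · s(r(k), m · m · m, m · m · m)) · s(r(k), k · k · m · m, neg(k)) · s(u, k · k · m · m · m · m, s(r(k), r(k), k · k · m)) · t(k · k · k · m · r(m) · s(m, m, k), t(s(m, m, k), m))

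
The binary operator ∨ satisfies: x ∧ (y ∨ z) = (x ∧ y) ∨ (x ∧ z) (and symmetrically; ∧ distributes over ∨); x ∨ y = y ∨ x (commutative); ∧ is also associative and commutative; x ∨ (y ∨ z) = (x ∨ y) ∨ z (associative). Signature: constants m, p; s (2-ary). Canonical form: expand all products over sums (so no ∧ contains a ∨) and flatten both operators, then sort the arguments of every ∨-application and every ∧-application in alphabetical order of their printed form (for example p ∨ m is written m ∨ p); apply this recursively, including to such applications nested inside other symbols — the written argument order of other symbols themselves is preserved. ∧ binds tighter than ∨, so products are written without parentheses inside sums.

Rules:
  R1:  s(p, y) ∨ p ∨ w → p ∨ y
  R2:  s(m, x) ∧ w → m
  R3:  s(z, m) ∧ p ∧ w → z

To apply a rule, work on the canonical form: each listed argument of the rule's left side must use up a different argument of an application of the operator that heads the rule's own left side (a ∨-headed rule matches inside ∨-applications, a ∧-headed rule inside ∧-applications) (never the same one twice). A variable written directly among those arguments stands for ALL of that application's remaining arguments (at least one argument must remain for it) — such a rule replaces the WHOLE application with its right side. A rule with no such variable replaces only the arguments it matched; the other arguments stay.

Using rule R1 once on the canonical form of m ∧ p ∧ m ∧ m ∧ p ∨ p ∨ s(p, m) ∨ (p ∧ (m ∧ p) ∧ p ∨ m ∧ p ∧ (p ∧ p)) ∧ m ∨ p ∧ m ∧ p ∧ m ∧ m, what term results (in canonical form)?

Answer: m ∨ p

Derivation:
Canonical form:  m ∧ m ∧ m ∧ p ∧ p ∨ m ∧ m ∧ m ∧ p ∧ p ∨ m ∧ m ∧ p ∧ p ∧ p ∨ m ∧ m ∧ p ∧ p ∧ p ∨ p ∨ s(p, m)
Match R1:  consume p, s(p, m);  w := m ∧ m ∧ m ∧ p ∧ p ∨ m ∧ m ∧ m ∧ p ∧ p ∨ m ∧ m ∧ p ∧ p ∧ p ∨ m ∧ m ∧ p ∧ p ∧ p, y := m
The variable takes the whole remainder — replace the entire application.
Result:  m ∨ p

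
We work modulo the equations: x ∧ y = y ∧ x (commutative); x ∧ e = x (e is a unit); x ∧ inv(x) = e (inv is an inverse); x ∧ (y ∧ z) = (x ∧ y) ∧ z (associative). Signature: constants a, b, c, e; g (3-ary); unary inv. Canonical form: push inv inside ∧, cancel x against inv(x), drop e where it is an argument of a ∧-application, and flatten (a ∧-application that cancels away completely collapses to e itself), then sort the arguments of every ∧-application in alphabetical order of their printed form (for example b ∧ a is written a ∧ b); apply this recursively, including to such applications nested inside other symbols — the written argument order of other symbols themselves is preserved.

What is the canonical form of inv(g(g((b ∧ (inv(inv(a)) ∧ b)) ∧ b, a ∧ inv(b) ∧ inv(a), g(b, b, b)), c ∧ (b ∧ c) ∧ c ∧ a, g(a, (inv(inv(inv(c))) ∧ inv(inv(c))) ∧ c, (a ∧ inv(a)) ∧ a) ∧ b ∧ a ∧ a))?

Answer: inv(g(g(a ∧ b ∧ b ∧ b, inv(b), g(b, b, b)), a ∧ b ∧ c ∧ c ∧ c, a ∧ a ∧ b ∧ g(a, c, a)))

Derivation:
Push inv inside:  distribute inv over ∧ and collapse double inv
Collect:  inv(g(g(a ∧ b ∧ b ∧ b, inv(b), g(b, b, b)), a ∧ b ∧ c ∧ c ∧ c, a ∧ a ∧ b ∧ g(a, c, a)))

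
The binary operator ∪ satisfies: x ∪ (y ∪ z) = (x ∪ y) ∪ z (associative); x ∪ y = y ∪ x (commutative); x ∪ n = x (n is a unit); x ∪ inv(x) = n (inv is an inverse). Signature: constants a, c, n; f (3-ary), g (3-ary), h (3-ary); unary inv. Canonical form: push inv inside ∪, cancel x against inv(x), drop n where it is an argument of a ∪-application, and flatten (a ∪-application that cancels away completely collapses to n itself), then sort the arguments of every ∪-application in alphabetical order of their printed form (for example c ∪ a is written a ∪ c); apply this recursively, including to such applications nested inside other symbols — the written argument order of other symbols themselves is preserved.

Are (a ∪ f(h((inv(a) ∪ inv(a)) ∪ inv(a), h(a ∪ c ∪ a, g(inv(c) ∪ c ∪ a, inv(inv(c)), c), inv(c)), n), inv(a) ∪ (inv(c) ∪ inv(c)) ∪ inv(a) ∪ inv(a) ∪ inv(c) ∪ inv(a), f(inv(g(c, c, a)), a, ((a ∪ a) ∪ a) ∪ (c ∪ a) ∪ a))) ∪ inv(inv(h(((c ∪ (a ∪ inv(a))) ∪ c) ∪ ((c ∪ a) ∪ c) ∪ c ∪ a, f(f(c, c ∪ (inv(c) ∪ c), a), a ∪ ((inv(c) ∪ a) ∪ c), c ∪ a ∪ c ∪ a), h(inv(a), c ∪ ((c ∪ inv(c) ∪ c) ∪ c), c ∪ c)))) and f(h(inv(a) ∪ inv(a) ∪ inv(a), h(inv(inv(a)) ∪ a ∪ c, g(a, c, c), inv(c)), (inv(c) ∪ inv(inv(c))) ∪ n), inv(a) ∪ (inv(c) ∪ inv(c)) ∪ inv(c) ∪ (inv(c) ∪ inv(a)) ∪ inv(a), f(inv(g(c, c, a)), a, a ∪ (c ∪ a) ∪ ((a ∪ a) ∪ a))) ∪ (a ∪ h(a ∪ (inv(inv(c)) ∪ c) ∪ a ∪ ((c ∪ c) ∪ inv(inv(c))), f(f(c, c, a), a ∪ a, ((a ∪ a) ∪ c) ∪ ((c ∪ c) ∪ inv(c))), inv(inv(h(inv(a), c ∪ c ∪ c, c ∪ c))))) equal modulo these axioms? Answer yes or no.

Left:  (a ∪ f(h((inv(a) ∪ inv(a)) ∪ inv(a), h(a ∪ c ∪ a, g(inv(c) ∪ c ∪ a, inv(inv(c)), c), inv(c)), n), inv(a) ∪ (inv(c) ∪ inv(c)) ∪ inv(a) ∪ inv(a) ∪ inv(c) ∪ inv(a), f(inv(g(c, c, a)), a, ((a ∪ a) ∪ a) ∪ (c ∪ a) ∪ a))) ∪ inv(inv(h(((c ∪ (a ∪ inv(a))) ∪ c) ∪ ((c ∪ a) ∪ c) ∪ c ∪ a, f(f(c, c ∪ (inv(c) ∪ c), a), a ∪ ((inv(c) ∪ a) ∪ c), c ∪ a ∪ c ∪ a), h(inv(a), c ∪ ((c ∪ inv(c) ∪ c) ∪ c), c ∪ c))))
  Push inv inside:  distribute inv over ∪ and collapse double inv
  Combine occurrences:  a ∪ f(h(inv(a) ∪ inv(a) ∪ inv(a), h(a ∪ a ∪ c, g(a, c, c), inv(c)), n), inv(a) ∪ inv(a) ∪ inv(a) ∪ inv(a) ∪ inv(c) ∪ inv(c) ∪ inv(c), f(inv(g(c, c, a)), a, a ∪ a ∪ a ∪ a ∪ a ∪ c)) ∪ h(a ∪ a ∪ c ∪ c ∪ c ∪ c ∪ c, f(f(c, c, a), a ∪ a, a ∪ a ∪ c ∪ c), h(inv(a), c ∪ c ∪ c, c ∪ c))
Right:  f(h(inv(a) ∪ inv(a) ∪ inv(a), h(inv(inv(a)) ∪ a ∪ c, g(a, c, c), inv(c)), (inv(c) ∪ inv(inv(c))) ∪ n), inv(a) ∪ (inv(c) ∪ inv(c)) ∪ inv(c) ∪ (inv(c) ∪ inv(a)) ∪ inv(a), f(inv(g(c, c, a)), a, a ∪ (c ∪ a) ∪ ((a ∪ a) ∪ a))) ∪ (a ∪ h(a ∪ (inv(inv(c)) ∪ c) ∪ a ∪ ((c ∪ c) ∪ inv(inv(c))), f(f(c, c, a), a ∪ a, ((a ∪ a) ∪ c) ∪ ((c ∪ c) ∪ inv(c))), inv(inv(h(inv(a), c ∪ c ∪ c, c ∪ c)))))
  Push inv inside:  distribute inv over ∪ and collapse double inv
  Combine occurrences:  f(h(inv(a) ∪ inv(a) ∪ inv(a), h(a ∪ a ∪ c, g(a, c, c), inv(c)), n), inv(a) ∪ inv(a) ∪ inv(a) ∪ inv(c) ∪ inv(c) ∪ inv(c) ∪ inv(c), f(inv(g(c, c, a)), a, a ∪ a ∪ a ∪ a ∪ a ∪ c)) ∪ a ∪ h(a ∪ a ∪ c ∪ c ∪ c ∪ c ∪ c, f(f(c, c, a), a ∪ a, a ∪ a ∪ c ∪ c), h(inv(a), c ∪ c ∪ c, c ∪ c))
  Sort arguments:  a ∪ f(h(inv(a) ∪ inv(a) ∪ inv(a), h(a ∪ a ∪ c, g(a, c, c), inv(c)), n), inv(a) ∪ inv(a) ∪ inv(a) ∪ inv(c) ∪ inv(c) ∪ inv(c) ∪ inv(c), f(inv(g(c, c, a)), a, a ∪ a ∪ a ∪ a ∪ a ∪ c)) ∪ h(a ∪ a ∪ c ∪ c ∪ c ∪ c ∪ c, f(f(c, c, a), a ∪ a, a ∪ a ∪ c ∪ c), h(inv(a), c ∪ c ∪ c, c ∪ c))

Answer: no — a ∪ f(h(inv(a) ∪ inv(a) ∪ inv(a), h(a ∪ a ∪ c, g(a, c, c), inv(c)), n), inv(a) ∪ inv(a) ∪ inv(a) ∪ inv(a) ∪ inv(c) ∪ inv(c) ∪ inv(c), f(inv(g(c, c, a)), a, a ∪ a ∪ a ∪ a ∪ a ∪ c)) ∪ h(a ∪ a ∪ c ∪ c ∪ c ∪ c ∪ c, f(f(c, c, a), a ∪ a, a ∪ a ∪ c ∪ c), h(inv(a), c ∪ c ∪ c, c ∪ c)) vs a ∪ f(h(inv(a) ∪ inv(a) ∪ inv(a), h(a ∪ a ∪ c, g(a, c, c), inv(c)), n), inv(a) ∪ inv(a) ∪ inv(a) ∪ inv(c) ∪ inv(c) ∪ inv(c) ∪ inv(c), f(inv(g(c, c, a)), a, a ∪ a ∪ a ∪ a ∪ a ∪ c)) ∪ h(a ∪ a ∪ c ∪ c ∪ c ∪ c ∪ c, f(f(c, c, a), a ∪ a, a ∪ a ∪ c ∪ c), h(inv(a), c ∪ c ∪ c, c ∪ c))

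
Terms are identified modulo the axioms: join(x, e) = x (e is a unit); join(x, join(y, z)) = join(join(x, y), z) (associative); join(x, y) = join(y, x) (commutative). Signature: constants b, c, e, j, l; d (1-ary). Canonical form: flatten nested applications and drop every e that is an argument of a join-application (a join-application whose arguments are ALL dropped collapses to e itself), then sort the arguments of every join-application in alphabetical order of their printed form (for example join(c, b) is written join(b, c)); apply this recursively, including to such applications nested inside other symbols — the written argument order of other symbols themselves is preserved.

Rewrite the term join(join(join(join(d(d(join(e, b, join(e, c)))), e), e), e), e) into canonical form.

Answer: d(d(join(b, c)))

Derivation:
Un-nest:  join(d(d(join(e, b, join(e, c)))), e, e, e, e)
Inside:  d(d(join(e, b, join(e, c))))  →  d(d(join(b, c)))
Unit:  drop e (×4)
Sort arguments:  d(d(join(b, c)))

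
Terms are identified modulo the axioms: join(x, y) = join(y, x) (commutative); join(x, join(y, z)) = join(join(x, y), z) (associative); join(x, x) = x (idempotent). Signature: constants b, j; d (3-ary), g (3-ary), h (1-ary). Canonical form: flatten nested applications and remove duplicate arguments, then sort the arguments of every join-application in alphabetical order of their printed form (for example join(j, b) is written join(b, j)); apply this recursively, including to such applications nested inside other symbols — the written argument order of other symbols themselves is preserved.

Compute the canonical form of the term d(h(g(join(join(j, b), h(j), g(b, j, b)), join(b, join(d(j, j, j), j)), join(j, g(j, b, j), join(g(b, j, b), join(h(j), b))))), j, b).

Answer: d(h(g(join(b, g(b, j, b), h(j), j), join(b, d(j, j, j), j), join(b, g(b, j, b), g(j, b, j), h(j), j))), j, b)

Derivation:
Work inside:  join(j, g(j, b, j), join(g(b, j, b), join(h(j), b)))
Merge nested applications:  join(j, g(j, b, j), g(b, j, b), h(j), b)
Order the arguments:  join(b, g(b, j, b), g(j, b, j), h(j), j)
Rebuild:  d(h(g(join(b, g(b, j, b), h(j), j), join(b, d(j, j, j), j), join(b, g(b, j, b), g(j, b, j), h(j), j))), j, b)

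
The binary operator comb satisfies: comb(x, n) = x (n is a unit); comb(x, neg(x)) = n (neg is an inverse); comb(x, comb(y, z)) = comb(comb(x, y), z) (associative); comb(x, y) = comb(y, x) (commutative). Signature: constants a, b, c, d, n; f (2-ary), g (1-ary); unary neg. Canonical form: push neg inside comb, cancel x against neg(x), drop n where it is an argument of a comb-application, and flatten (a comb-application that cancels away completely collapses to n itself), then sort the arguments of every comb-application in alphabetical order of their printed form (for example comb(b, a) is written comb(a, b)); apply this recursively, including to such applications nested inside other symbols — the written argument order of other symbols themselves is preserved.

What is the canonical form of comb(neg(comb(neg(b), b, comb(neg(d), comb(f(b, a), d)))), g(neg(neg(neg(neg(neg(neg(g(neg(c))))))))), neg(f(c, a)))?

Answer: comb(g(g(neg(c))), neg(f(b, a)), neg(f(c, a)))

Derivation:
Push neg inside:  distribute neg over comb and collapse double neg
Cancel:  b cancels; d cancels
Collect terms:  comb(neg(f(b, a)), g(g(neg(c))), neg(f(c, a)))
Order the arguments:  comb(g(g(neg(c))), neg(f(b, a)), neg(f(c, a)))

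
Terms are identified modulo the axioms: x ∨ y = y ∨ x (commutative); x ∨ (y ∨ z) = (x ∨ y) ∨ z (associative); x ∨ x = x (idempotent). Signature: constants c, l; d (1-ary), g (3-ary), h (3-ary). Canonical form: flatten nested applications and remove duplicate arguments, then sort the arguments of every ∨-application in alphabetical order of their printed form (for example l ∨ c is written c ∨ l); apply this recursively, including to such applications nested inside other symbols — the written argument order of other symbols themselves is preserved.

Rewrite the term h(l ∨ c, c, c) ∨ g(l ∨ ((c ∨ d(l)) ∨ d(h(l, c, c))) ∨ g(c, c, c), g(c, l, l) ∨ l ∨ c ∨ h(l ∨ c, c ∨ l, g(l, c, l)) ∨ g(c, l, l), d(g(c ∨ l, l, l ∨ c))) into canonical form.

Answer: g(c ∨ d(h(l, c, c)) ∨ d(l) ∨ g(c, c, c) ∨ l, c ∨ g(c, l, l) ∨ h(c ∨ l, c ∨ l, g(l, c, l)) ∨ l, d(g(c ∨ l, l, c ∨ l))) ∨ h(c ∨ l, c, c)

Derivation:
Canonicalize subterm:  h(l ∨ c, c, c)  →  h(c ∨ l, c, c)
Canonicalize subterm:  g(l ∨ ((c ∨ d(l)) ∨ d(h(l, c, c))) ∨ g(c, c, c), g(c, l, l) ∨ l ∨ c ∨ h(l ∨ c, c ∨ l, g(l, c, l)) ∨ g(c, l, l), d(g(c ∨ l, l, l ∨ c)))  →  g(c ∨ d(h(l, c, c)) ∨ d(l) ∨ g(c, c, c) ∨ l, c ∨ g(c, l, l) ∨ h(c ∨ l, c ∨ l, g(l, c, l)) ∨ l, d(g(c ∨ l, l, c ∨ l)))
Sort:  g(c ∨ d(h(l, c, c)) ∨ d(l) ∨ g(c, c, c) ∨ l, c ∨ g(c, l, l) ∨ h(c ∨ l, c ∨ l, g(l, c, l)) ∨ l, d(g(c ∨ l, l, c ∨ l))) ∨ h(c ∨ l, c, c)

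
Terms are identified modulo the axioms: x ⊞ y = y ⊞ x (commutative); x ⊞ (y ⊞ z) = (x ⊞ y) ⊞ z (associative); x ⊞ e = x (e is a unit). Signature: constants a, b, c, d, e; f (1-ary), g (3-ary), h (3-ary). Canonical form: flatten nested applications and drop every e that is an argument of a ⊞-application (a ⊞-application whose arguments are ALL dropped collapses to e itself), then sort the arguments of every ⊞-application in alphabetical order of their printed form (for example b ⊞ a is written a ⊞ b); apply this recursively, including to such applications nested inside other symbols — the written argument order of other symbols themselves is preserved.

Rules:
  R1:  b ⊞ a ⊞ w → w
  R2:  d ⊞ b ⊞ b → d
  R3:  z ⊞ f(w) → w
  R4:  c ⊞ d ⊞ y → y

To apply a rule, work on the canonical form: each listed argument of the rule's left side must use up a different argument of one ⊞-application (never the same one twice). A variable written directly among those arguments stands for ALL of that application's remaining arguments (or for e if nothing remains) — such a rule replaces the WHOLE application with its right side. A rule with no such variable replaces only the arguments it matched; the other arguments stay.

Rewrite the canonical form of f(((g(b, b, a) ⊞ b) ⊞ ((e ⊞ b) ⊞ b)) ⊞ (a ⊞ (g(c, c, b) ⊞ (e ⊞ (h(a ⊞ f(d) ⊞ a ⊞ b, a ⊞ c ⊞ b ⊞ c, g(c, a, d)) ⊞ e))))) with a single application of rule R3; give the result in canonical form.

Answer: f(a ⊞ b ⊞ b ⊞ b ⊞ g(b, b, a) ⊞ g(c, c, b) ⊞ h(d, a ⊞ b ⊞ c ⊞ c, g(c, a, d)))

Derivation:
Canonical form:  f(a ⊞ b ⊞ b ⊞ b ⊞ g(b, b, a) ⊞ g(c, c, b) ⊞ h(a ⊞ a ⊞ b ⊞ f(d), a ⊞ b ⊞ c ⊞ c, g(c, a, d)))
Match R3:  consume f(d);  w := d, z := a ⊞ a ⊞ b
Every leftover argument binds to the variable; the entire application is replaced.
New term:  f(a ⊞ b ⊞ b ⊞ b ⊞ g(b, b, a) ⊞ g(c, c, b) ⊞ h(d, a ⊞ b ⊞ c ⊞ c, g(c, a, d)))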